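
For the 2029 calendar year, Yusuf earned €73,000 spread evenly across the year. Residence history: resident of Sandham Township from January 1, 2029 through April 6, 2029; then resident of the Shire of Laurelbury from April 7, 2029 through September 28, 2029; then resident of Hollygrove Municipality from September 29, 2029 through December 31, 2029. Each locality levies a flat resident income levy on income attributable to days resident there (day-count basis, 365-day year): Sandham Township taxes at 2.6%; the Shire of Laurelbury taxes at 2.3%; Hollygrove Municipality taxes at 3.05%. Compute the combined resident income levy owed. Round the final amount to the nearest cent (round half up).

Sandham Township, January 1 – April 6, 2029: 96 days → €73,000 × 2.6% × 96/365 = €499.2000
The Shire of Laurelbury, April 7 – September 28, 2029: 175 days → €73,000 × 2.3% × 175/365 = €805.0000
Hollygrove Municipality, September 29 – December 31, 2029: 94 days → €73,000 × 3.05% × 94/365 = €573.4000
Total = €1,877.6000

€1,877.60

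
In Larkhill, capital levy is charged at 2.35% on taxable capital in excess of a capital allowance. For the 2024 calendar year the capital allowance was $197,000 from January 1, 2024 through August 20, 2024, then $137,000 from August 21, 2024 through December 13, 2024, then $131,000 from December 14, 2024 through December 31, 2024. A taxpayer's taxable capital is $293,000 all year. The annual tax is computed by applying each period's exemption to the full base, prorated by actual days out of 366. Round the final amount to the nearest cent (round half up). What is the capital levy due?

$2,775.31

January 1 – August 20, 2024: 233 days, exemption $197,000 → ($293,000 − $197,000) × 2.35% × 233/366 = $1,436.1967
August 21 – December 13, 2024: 115 days, exemption $137,000 → ($293,000 − $137,000) × 2.35% × 115/366 = $1,151.8852
December 14 – December 31, 2024: 18 days, exemption $131,000 → ($293,000 − $131,000) × 2.35% × 18/366 = $187.2295
Total = $2,775.3115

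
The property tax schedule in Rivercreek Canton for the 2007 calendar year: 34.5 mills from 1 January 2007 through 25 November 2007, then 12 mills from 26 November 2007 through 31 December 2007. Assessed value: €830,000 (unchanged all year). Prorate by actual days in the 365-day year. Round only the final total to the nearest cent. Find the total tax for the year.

€26,793.08

1 January – 25 November 2007: 329 days at 34.5 mills → €830,000 × 3.45% × 329/365 = €25,810.7260
26 November – 31 December 2007: 36 days at 12 mills → €830,000 × 1.2% × 36/365 = €982.3562
Total = €26,793.0822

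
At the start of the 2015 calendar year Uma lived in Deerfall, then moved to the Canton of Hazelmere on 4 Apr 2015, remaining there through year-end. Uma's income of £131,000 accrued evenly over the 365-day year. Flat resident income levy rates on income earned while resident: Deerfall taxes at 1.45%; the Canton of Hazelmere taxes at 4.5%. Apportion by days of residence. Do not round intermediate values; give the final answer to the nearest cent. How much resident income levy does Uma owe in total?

Deerfall, 1 Jan – 3 Apr 2015: 93 days → £131,000 × 1.45% × 93/365 = £483.9822
The Canton of Hazelmere, 4 Apr – 31 Dec 2015: 272 days → £131,000 × 4.5% × 272/365 = £4,392.9863
Total = £4,876.9685

£4,876.97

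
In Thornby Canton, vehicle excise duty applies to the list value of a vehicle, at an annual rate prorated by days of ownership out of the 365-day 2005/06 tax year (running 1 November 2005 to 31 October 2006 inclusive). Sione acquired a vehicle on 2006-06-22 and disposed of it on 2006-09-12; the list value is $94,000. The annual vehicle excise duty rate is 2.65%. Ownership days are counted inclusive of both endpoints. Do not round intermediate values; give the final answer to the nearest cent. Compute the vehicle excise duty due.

$566.45

Days held (2006-06-22 to 2006-09-12): 83 out of 365
Tax = $94,000 × 2.65% × 83/365 = $566.4466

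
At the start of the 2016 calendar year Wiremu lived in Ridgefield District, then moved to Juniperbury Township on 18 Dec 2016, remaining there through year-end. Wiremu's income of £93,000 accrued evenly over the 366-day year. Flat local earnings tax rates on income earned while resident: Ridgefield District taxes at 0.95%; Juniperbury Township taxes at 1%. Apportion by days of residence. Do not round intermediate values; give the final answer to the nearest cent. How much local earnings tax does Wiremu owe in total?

£885.28

Ridgefield District, 1 Jan – 17 Dec 2016: 352 days → £93,000 × 0.95% × 352/366 = £849.7049
Juniperbury Township, 18 Dec – 31 Dec 2016: 14 days → £93,000 × 1% × 14/366 = £35.5738
Total = £885.2787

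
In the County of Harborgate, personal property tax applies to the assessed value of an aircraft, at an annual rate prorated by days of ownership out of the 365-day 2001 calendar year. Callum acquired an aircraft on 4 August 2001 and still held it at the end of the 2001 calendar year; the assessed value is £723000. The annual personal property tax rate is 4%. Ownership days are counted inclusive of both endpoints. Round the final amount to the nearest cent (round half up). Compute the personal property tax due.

£11884.93

Days held (4 August – 31 December 2001): 150 out of 365
Tax = £723000 × 4% × 150/365 = £11884.9315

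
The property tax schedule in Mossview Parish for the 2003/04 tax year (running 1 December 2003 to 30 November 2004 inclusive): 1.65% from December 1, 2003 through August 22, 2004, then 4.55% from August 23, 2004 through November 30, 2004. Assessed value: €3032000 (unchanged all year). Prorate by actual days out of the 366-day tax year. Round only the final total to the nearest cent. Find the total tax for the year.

December 1, 2003 – August 22, 2004: 266 days at 1.65% → €3032000 × 1.65% × 266/366 = €36359.1475
August 23 – November 30, 2004: 100 days at 4.55% → €3032000 × 4.55% × 100/366 = €37692.8962
Total = €74052.0437

€74052.04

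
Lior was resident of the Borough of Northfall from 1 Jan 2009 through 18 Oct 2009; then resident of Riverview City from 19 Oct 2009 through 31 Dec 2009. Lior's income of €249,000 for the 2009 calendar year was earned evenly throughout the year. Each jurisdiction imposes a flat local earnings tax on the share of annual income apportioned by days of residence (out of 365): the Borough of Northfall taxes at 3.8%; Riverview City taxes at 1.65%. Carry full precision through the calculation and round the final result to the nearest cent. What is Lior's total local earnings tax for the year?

€8,376.63

The Borough of Northfall, 1 Jan – 18 Oct 2009: 291 days → €249,000 × 3.8% × 291/365 = €7,543.6767
Riverview City, 19 Oct – 31 Dec 2009: 74 days → €249,000 × 1.65% × 74/365 = €832.9562
Total = €8,376.6329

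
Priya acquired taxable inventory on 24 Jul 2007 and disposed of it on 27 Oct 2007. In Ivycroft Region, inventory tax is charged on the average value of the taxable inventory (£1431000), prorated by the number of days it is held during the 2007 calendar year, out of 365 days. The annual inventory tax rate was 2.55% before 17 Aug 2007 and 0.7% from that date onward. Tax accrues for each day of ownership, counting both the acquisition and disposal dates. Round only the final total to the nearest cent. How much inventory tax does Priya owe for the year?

24 Jul – 16 Aug 2007: 24 days at 2.55% → £1431000 × 2.55% × 24/365 = £2399.3753
17 Aug – 27 Oct 2007: 72 days at 0.7% → £1431000 × 0.7% × 72/365 = £1975.9562
Total = £4375.3315

£4375.33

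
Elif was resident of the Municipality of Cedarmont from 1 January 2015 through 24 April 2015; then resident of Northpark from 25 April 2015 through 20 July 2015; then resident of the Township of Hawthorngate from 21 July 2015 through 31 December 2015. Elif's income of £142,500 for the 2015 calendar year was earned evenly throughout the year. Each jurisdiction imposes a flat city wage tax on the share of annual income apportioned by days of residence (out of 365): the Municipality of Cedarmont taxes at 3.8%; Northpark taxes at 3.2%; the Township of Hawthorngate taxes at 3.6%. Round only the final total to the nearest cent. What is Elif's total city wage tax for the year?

The Municipality of Cedarmont, 1 January – 24 April 2015: 114 days → £142,500 × 3.8% × 114/365 = £1,691.2603
Northpark, 25 April – 20 July 2015: 87 days → £142,500 × 3.2% × 87/365 = £1,086.9041
The Township of Hawthorngate, 21 July – 31 December 2015: 164 days → £142,500 × 3.6% × 164/365 = £2,304.9863
Total = £5,083.1507

£5,083.15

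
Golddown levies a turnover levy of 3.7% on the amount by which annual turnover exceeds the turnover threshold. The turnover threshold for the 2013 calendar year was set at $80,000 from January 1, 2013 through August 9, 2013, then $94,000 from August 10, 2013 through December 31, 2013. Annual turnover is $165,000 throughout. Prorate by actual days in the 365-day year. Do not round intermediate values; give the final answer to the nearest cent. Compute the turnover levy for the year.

January 1 – August 9, 2013: 221 days, exemption $80,000 → ($165,000 − $80,000) × 3.7% × 221/365 = $1,904.2329
August 10 – December 31, 2013: 144 days, exemption $94,000 → ($165,000 − $94,000) × 3.7% × 144/365 = $1,036.4055
Total = $2,940.6384

$2,940.64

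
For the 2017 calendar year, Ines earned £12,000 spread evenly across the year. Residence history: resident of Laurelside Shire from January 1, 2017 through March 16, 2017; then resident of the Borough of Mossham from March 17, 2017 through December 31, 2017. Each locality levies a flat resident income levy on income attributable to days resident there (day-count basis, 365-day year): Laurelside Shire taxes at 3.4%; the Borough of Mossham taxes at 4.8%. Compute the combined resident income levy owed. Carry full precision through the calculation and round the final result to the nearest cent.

£541.48

Laurelside Shire, January 1 – March 16, 2017: 75 days → £12,000 × 3.4% × 75/365 = £83.8356
The Borough of Mossham, March 17 – December 31, 2017: 290 days → £12,000 × 4.8% × 290/365 = £457.6438
Total = £541.4795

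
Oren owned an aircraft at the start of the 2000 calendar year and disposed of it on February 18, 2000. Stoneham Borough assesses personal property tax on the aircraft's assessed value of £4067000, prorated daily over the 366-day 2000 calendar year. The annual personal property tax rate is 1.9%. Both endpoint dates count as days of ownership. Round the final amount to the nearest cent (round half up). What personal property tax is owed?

Days held (January 1 – February 18, 2000): 49 out of 366
Tax = £4067000 × 1.9% × 49/366 = £10345.2923

£10345.29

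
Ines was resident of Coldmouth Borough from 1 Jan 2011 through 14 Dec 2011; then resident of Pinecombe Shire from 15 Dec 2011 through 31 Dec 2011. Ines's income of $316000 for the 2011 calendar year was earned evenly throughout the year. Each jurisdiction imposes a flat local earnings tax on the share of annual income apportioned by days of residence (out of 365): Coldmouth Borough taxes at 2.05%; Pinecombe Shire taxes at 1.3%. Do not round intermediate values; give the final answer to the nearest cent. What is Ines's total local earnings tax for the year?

$6367.62

Coldmouth Borough, 1 Jan – 14 Dec 2011: 348 days → $316000 × 2.05% × 348/365 = $6176.2849
Pinecombe Shire, 15 Dec – 31 Dec 2011: 17 days → $316000 × 1.3% × 17/365 = $191.3315
Total = $6367.6164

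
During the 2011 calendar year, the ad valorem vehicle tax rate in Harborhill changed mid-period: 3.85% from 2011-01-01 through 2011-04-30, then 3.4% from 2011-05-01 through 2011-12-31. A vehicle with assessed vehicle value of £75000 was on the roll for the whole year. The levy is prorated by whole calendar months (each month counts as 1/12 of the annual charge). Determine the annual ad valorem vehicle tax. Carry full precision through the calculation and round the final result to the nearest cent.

2011-01-01 to 2011-04-30: 4 months at 3.85% → £75000 × 3.85% × 4/12 = £962.5000
2011-05-01 to 2011-12-31: 8 months at 3.4% → £75000 × 3.4% × 8/12 = £1700.0000
Total = £2662.5000

£2662.50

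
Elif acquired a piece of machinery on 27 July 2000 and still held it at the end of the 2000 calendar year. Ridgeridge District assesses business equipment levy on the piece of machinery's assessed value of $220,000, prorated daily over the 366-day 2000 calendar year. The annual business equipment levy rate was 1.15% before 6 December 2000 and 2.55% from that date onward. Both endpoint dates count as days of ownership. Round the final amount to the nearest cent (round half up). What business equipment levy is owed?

27 July – 5 December 2000: 132 days at 1.15% → $220,000 × 1.15% × 132/366 = $912.4590
6 December – 31 December 2000: 26 days at 2.55% → $220,000 × 2.55% × 26/366 = $398.5246
Total = $1,310.9836

$1,310.98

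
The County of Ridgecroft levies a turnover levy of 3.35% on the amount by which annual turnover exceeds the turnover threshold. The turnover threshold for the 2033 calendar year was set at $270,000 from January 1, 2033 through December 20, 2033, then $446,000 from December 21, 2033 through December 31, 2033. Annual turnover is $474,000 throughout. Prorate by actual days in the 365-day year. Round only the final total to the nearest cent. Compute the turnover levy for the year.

January 1 – December 20, 2033: 354 days, exemption $270,000 → ($474,000 − $270,000) × 3.35% × 354/365 = $6,628.0438
December 21 – December 31, 2033: 11 days, exemption $446,000 → ($474,000 − $446,000) × 3.35% × 11/365 = $28.2685
Total = $6,656.3123

$6,656.31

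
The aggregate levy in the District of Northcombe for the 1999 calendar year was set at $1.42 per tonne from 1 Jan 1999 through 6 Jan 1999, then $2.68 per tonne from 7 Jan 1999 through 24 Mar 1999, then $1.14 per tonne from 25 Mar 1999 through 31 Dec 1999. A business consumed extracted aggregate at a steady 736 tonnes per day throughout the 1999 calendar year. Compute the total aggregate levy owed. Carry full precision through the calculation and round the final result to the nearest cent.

$394,760.96

1 Jan – 6 Jan 1999: 6 days × 736 tonnes/day = 4,416 tonnes at $1.42/tonne → $6,270.72
7 Jan – 24 Mar 1999: 77 days × 736 tonnes/day = 56,672 tonnes at $2.68/tonne → $151,880.96
25 Mar – 31 Dec 1999: 282 days × 736 tonnes/day = 207,552 tonnes at $1.14/tonne → $236,609.28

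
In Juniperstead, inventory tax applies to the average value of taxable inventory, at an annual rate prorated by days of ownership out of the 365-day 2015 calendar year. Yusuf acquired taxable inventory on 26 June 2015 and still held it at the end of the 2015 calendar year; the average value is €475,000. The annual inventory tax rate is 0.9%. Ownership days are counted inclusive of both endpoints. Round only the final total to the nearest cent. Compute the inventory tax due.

Days held (26 June – 31 December 2015): 189 out of 365
Tax = €475,000 × 0.9% × 189/365 = €2,213.6301

€2,213.63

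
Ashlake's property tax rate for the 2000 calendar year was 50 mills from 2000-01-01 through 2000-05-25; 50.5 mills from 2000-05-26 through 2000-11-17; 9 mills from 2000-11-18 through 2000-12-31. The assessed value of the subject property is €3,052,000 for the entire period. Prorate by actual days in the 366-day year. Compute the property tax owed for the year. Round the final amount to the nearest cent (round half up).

€138,290.62

2000-01-01 to 2000-05-25: 146 days at 50 mills → €3,052,000 × 5% × 146/366 = €60,873.2240
2000-05-26 to 2000-11-17: 176 days at 50.5 mills → €3,052,000 × 5.05% × 176/366 = €74,115.2350
2000-11-18 to 2000-12-31: 44 days at 9 mills → €3,052,000 × 0.9% × 44/366 = €3,302.1639
Total = €138,290.6230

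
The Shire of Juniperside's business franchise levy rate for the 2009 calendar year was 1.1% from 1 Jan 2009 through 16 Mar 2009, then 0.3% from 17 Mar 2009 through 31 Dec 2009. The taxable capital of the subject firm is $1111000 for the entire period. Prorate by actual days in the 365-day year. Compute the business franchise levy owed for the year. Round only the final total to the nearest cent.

$5159.30

1 Jan – 16 Mar 2009: 75 days at 1.1% → $1111000 × 1.1% × 75/365 = $2511.1644
17 Mar – 31 Dec 2009: 290 days at 0.3% → $1111000 × 0.3% × 290/365 = $2648.1370
Total = $5159.3014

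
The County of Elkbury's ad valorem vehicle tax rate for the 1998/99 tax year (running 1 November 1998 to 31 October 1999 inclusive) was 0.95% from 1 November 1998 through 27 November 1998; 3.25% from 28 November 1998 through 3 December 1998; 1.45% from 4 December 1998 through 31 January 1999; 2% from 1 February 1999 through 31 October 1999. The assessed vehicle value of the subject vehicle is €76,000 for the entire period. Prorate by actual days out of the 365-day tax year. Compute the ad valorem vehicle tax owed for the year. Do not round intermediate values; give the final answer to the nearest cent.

€1,409.02

1 November – 27 November 1998: 27 days at 0.95% → €76,000 × 0.95% × 27/365 = €53.4082
28 November – 3 December 1998: 6 days at 3.25% → €76,000 × 3.25% × 6/365 = €40.6027
4 December 1998 – 31 January 1999: 59 days at 1.45% → €76,000 × 1.45% × 59/365 = €178.1315
1 February – 31 October 1999: 273 days at 2% → €76,000 × 2% × 273/365 = €1,136.8767
Total = €1,409.0192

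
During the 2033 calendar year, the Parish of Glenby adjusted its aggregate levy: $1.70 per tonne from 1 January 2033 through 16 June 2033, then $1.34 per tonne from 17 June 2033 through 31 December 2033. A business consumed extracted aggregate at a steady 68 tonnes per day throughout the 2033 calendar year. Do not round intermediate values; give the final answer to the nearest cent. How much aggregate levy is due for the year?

1 January – 16 June 2033: 167 days × 68 tonnes/day = 11,356 tonnes at $1.70/tonne → $19305.20
17 June – 31 December 2033: 198 days × 68 tonnes/day = 13,464 tonnes at $1.34/tonne → $18041.76

$37346.96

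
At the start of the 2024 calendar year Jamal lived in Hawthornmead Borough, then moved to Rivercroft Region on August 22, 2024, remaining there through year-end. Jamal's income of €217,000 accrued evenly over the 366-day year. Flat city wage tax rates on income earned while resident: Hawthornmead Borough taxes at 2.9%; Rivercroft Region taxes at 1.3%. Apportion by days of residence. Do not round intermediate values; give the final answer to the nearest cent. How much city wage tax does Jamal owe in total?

Hawthornmead Borough, January 1 – August 21, 2024: 234 days → €217,000 × 2.9% × 234/366 = €4,023.3934
Rivercroft Region, August 22 – December 31, 2024: 132 days → €217,000 × 1.3% × 132/366 = €1,017.4098
Total = €5,040.8033

€5,040.80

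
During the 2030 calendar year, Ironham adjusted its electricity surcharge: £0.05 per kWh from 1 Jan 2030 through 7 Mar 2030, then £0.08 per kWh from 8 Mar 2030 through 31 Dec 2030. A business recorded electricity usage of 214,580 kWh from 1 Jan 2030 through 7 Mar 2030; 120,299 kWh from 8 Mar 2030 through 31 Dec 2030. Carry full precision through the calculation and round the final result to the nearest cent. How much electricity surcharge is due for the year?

£20352.92

1 Jan – 7 Mar 2030: 214,580 kWh at £0.05/kWh → £10729.00
8 Mar – 31 Dec 2030: 120,299 kWh at £0.08/kWh → £9623.92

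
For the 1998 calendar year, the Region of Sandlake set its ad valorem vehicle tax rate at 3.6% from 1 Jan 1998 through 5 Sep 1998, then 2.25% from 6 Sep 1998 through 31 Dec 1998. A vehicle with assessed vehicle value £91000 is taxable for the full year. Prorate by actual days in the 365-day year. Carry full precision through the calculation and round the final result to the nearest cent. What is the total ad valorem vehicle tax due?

1 Jan – 5 Sep 1998: 248 days at 3.6% → £91000 × 3.6% × 248/365 = £2225.8849
6 Sep – 31 Dec 1998: 117 days at 2.25% → £91000 × 2.25% × 117/365 = £656.3219
Total = £2882.2068

£2882.21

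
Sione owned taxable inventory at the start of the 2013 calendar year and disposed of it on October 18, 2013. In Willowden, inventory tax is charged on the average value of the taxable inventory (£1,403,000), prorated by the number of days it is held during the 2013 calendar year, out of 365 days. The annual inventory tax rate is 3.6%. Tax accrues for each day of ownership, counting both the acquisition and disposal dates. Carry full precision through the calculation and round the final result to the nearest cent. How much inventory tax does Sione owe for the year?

£40,268.02

Days held (January 1 – October 18, 2013): 291 out of 365
Tax = £1,403,000 × 3.6% × 291/365 = £40,268.0219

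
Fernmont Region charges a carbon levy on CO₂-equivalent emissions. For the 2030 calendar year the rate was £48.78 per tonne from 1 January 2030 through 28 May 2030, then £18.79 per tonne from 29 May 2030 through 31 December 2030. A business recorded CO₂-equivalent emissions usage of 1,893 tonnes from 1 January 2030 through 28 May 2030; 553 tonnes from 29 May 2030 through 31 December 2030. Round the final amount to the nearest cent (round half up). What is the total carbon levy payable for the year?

1 January – 28 May 2030: 1,893 tonnes at £48.78/tonne → £92,340.54
29 May – 31 December 2030: 553 tonnes at £18.79/tonne → £10,390.87

£102,731.41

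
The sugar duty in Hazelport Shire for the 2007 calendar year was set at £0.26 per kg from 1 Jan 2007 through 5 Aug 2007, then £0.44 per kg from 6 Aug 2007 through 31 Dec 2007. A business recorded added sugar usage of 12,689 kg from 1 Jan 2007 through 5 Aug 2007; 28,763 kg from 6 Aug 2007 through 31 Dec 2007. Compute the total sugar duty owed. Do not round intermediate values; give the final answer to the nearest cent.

£15954.86

1 Jan – 5 Aug 2007: 12,689 kg at £0.26/kg → £3299.14
6 Aug – 31 Dec 2007: 28,763 kg at £0.44/kg → £12655.72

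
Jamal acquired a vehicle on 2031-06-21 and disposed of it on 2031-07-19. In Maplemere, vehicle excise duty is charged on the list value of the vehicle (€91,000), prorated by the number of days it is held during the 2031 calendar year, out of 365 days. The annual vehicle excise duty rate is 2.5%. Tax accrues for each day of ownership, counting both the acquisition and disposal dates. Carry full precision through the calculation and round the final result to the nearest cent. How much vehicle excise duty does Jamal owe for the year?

€180.75

Days held (2031-06-21 to 2031-07-19): 29 out of 365
Tax = €91,000 × 2.5% × 29/365 = €180.7534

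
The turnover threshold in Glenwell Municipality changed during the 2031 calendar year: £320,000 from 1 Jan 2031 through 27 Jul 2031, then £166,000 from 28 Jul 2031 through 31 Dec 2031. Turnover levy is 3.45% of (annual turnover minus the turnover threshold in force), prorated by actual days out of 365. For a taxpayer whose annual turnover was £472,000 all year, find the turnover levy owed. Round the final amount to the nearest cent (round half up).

1 Jan – 27 Jul 2031: 208 days, exemption £320,000 → (£472,000 − £320,000) × 3.45% × 208/365 = £2,988.3616
28 Jul – 31 Dec 2031: 157 days, exemption £166,000 → (£472,000 − £166,000) × 3.45% × 157/365 = £4,540.9562
Total = £7,529.3178

£7,529.32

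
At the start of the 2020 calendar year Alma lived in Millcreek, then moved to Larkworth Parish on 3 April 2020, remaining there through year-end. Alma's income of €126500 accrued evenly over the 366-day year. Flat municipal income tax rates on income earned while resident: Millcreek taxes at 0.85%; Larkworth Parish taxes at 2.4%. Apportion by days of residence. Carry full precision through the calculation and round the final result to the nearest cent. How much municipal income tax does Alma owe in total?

€2537.78

Millcreek, 1 January – 2 April 2020: 93 days → €126500 × 0.85% × 93/366 = €273.2193
Larkworth Parish, 3 April – 31 December 2020: 273 days → €126500 × 2.4% × 273/366 = €2264.5574
Total = €2537.7766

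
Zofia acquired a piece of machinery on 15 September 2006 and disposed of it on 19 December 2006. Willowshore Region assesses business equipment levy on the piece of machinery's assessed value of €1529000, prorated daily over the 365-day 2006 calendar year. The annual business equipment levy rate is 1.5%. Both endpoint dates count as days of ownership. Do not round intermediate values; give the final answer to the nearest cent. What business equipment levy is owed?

Days held (15 September – 19 December 2006): 96 out of 365
Tax = €1529000 × 1.5% × 96/365 = €6032.2192

€6032.22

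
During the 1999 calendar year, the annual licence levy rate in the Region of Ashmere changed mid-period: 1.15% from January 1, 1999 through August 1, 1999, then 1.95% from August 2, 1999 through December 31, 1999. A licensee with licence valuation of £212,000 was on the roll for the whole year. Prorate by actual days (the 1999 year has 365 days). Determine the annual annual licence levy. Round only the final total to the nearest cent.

£3,144.28

January 1 – August 1, 1999: 213 days at 1.15% → £212,000 × 1.15% × 213/365 = £1,422.7233
August 2 – December 31, 1999: 152 days at 1.95% → £212,000 × 1.95% × 152/365 = £1,721.5562
Total = £3,144.2795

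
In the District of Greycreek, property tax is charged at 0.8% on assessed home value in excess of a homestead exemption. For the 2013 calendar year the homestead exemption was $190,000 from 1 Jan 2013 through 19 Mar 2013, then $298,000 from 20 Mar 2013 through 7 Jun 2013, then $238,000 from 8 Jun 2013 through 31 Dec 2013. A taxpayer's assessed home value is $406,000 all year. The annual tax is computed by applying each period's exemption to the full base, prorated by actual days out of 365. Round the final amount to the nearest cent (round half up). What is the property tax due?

1 Jan – 19 Mar 2013: 78 days, exemption $190,000 → ($406,000 − $190,000) × 0.8% × 78/365 = $369.2712
20 Mar – 7 Jun 2013: 80 days, exemption $298,000 → ($406,000 − $298,000) × 0.8% × 80/365 = $189.3699
8 Jun – 31 Dec 2013: 207 days, exemption $238,000 → ($406,000 − $238,000) × 0.8% × 207/365 = $762.2137
Total = $1,320.8548

$1,320.85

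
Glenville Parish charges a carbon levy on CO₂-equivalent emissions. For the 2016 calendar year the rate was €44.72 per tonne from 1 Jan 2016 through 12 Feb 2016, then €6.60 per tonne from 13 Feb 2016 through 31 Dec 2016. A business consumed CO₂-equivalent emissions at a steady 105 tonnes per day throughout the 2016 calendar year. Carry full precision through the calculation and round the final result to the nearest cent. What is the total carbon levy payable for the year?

1 Jan – 12 Feb 2016: 43 days × 105 tonnes/day = 4,515 tonnes at €44.72/tonne → €201,910.80
13 Feb – 31 Dec 2016: 323 days × 105 tonnes/day = 33,915 tonnes at €6.60/tonne → €223,839.00

€425,749.80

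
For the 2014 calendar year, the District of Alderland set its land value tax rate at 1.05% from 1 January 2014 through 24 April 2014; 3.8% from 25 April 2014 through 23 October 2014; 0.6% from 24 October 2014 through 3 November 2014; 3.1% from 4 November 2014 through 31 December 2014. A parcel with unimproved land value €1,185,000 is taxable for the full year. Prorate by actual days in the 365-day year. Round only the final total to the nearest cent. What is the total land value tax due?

€32,391.08

1 January – 24 April 2014: 114 days at 1.05% → €1,185,000 × 1.05% × 114/365 = €3,886.1507
25 April – 23 October 2014: 182 days at 3.8% → €1,185,000 × 3.8% × 182/365 = €22,453.3151
24 October – 3 November 2014: 11 days at 0.6% → €1,185,000 × 0.6% × 11/365 = €214.2740
4 November – 31 December 2014: 58 days at 3.1% → €1,185,000 × 3.1% × 58/365 = €5,837.3425
Total = €32,391.0822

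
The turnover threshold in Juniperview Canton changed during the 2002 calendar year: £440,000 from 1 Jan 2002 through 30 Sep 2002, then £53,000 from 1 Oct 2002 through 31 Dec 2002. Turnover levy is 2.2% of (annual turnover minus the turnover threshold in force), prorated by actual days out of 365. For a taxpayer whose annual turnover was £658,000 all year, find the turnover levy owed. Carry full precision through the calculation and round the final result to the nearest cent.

£6,941.99

1 Jan – 30 Sep 2002: 273 days, exemption £440,000 → (£658,000 − £440,000) × 2.2% × 273/365 = £3,587.1452
1 Oct – 31 Dec 2002: 92 days, exemption £53,000 → (£658,000 − £53,000) × 2.2% × 92/365 = £3,354.8493
Total = £6,941.9945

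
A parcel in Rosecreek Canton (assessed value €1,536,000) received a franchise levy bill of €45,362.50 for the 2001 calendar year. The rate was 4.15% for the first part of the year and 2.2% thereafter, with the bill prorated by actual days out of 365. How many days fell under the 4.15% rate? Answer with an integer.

141 days

Let d = days at the first rate; then 365 − d days at the second rate.
€1,536,000 × [4.15%·d + 2.2%·(365−d)] / 365 = €45,362.50
Solving gives d = 141, so the new rate took effect on May 22, 2001.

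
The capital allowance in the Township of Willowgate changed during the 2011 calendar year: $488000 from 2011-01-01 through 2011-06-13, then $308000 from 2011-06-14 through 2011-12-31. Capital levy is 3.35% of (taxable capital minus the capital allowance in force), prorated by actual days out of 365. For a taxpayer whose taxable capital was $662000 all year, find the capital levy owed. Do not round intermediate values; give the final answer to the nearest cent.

2011-01-01 to 2011-06-13: 164 days, exemption $488000 → ($662000 − $488000) × 3.35% × 164/365 = $2619.0575
2011-06-14 to 2011-12-31: 201 days, exemption $308000 → ($662000 − $308000) × 3.35% × 201/365 = $6530.5726
Total = $9149.6301

$9149.63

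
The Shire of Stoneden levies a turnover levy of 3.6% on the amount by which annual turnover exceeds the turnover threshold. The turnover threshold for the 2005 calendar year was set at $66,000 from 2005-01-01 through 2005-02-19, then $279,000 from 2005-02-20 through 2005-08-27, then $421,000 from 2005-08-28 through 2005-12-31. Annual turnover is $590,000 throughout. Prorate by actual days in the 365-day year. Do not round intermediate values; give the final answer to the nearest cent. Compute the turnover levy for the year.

2005-01-01 to 2005-02-19: 50 days, exemption $66,000 → ($590,000 − $66,000) × 3.6% × 50/365 = $2,584.1096
2005-02-20 to 2005-08-27: 189 days, exemption $279,000 → ($590,000 − $279,000) × 3.6% × 189/365 = $5,797.3808
2005-08-28 to 2005-12-31: 126 days, exemption $421,000 → ($590,000 − $421,000) × 3.6% × 126/365 = $2,100.2301
Total = $10,481.7205

$10,481.72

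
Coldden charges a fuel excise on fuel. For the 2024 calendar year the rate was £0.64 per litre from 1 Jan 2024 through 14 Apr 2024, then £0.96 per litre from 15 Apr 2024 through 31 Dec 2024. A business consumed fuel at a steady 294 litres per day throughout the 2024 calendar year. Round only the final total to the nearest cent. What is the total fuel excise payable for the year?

£93,421.44

1 Jan – 14 Apr 2024: 105 days × 294 litres/day = 30,870 litres at £0.64/litre → £19,756.80
15 Apr – 31 Dec 2024: 261 days × 294 litres/day = 76,734 litres at £0.96/litre → £73,664.64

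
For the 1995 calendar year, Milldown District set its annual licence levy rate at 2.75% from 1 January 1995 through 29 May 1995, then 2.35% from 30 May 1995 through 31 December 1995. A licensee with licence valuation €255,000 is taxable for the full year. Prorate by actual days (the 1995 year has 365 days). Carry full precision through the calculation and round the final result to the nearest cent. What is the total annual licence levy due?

1 January – 29 May 1995: 149 days at 2.75% → €255,000 × 2.75% × 149/365 = €2,862.6370
30 May – 31 December 1995: 216 days at 2.35% → €255,000 × 2.35% × 216/365 = €3,546.2466
Total = €6,408.8836

€6,408.88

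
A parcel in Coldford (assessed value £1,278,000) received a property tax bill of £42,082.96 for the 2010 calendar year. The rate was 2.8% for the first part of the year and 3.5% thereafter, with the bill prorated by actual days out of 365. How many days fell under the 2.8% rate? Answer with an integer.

108 days

Let d = days at the first rate; then 365 − d days at the second rate.
£1,278,000 × [2.8%·d + 3.5%·(365−d)] / 365 = £42,082.96
Solving gives d = 108, so the new rate took effect on 19 Apr 2010.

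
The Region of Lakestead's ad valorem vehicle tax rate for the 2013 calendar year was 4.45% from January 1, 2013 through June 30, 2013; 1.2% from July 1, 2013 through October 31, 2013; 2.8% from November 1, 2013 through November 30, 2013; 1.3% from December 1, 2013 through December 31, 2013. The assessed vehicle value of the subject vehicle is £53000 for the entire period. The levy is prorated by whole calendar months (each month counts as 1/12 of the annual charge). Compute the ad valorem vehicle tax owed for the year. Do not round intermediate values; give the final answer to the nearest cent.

£1572.33

January 1 – June 30, 2013: 6 months at 4.45% → £53000 × 4.45% × 6/12 = £1179.2500
July 1 – October 31, 2013: 4 months at 1.2% → £53000 × 1.2% × 4/12 = £212.0000
November 1 – November 30, 2013: 1 month at 2.8% → £53000 × 2.8% × 1/12 = £123.6667
December 1 – December 31, 2013: 1 month at 1.3% → £53000 × 1.3% × 1/12 = £57.4167
Total = £1572.3333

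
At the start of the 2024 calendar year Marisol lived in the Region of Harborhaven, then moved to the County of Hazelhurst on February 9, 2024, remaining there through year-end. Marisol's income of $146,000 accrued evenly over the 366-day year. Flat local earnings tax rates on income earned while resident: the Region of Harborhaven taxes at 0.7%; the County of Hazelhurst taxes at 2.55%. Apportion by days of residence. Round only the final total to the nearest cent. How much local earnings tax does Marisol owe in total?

$3,435.19

The Region of Harborhaven, January 1 – February 8, 2024: 39 days → $146,000 × 0.7% × 39/366 = $108.9016
The County of Hazelhurst, February 9 – December 31, 2024: 327 days → $146,000 × 2.55% × 327/366 = $3,326.2869
Total = $3,435.1885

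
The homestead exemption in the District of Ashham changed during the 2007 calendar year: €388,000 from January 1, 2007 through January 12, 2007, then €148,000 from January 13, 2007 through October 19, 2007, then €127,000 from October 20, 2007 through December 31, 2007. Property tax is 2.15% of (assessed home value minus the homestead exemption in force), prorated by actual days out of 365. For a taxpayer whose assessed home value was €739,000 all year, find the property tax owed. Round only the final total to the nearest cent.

January 1 – January 12, 2007: 12 days, exemption €388,000 → (€739,000 − €388,000) × 2.15% × 12/365 = €248.1041
January 13 – October 19, 2007: 280 days, exemption €148,000 → (€739,000 − €148,000) × 2.15% × 280/365 = €9,747.4521
October 20 – December 31, 2007: 73 days, exemption €127,000 → (€739,000 − €127,000) × 2.15% × 73/365 = €2,631.6000
Total = €12,627.1562

€12,627.16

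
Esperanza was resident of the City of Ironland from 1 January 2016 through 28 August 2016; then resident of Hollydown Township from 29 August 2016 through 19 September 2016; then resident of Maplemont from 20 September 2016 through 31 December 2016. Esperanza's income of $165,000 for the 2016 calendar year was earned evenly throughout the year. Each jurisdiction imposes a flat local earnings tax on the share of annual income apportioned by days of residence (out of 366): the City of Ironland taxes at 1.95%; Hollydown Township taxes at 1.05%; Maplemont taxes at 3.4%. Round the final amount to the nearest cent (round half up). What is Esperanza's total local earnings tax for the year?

$3,801.54

The City of Ironland, 1 January – 28 August 2016: 241 days → $165,000 × 1.95% × 241/366 = $2,118.6270
Hollydown Township, 29 August – 19 September 2016: 22 days → $165,000 × 1.05% × 22/366 = $104.1393
Maplemont, 20 September – 31 December 2016: 103 days → $165,000 × 3.4% × 103/366 = $1,578.7705
Total = $3,801.5369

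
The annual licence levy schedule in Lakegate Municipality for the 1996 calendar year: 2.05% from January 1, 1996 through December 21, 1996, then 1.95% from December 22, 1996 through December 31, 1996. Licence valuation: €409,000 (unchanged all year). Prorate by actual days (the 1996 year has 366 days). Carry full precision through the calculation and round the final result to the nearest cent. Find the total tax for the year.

€8,373.33

January 1 – December 21, 1996: 356 days at 2.05% → €409,000 × 2.05% × 356/366 = €8,155.4153
December 22 – December 31, 1996: 10 days at 1.95% → €409,000 × 1.95% × 10/366 = €217.9098
Total = €8,373.3251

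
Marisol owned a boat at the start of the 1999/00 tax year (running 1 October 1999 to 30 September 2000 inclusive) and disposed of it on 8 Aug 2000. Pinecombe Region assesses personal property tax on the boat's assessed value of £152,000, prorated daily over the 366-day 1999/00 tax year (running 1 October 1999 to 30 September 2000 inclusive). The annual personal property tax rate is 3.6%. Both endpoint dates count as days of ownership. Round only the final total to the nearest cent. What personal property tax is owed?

£4,679.61

Days held (1 Oct 1999 – 8 Aug 2000): 313 out of 366
Tax = £152,000 × 3.6% × 313/366 = £4,679.6066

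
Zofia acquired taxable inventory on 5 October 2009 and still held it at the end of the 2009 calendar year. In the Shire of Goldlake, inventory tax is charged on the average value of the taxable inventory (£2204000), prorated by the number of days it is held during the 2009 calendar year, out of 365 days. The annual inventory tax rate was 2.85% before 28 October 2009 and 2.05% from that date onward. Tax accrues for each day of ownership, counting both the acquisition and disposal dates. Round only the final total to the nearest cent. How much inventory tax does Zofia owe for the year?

£12004.25

5 October – 27 October 2009: 23 days at 2.85% → £2204000 × 2.85% × 23/365 = £3958.1425
28 October – 31 December 2009: 65 days at 2.05% → £2204000 × 2.05% × 65/365 = £8046.1096
Total = £12004.2521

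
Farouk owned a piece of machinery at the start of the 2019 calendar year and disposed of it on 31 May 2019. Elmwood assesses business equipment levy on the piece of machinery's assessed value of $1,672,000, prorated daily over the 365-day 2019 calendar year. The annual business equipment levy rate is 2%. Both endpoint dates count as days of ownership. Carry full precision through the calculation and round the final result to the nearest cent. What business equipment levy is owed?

Days held (1 Jan – 31 May 2019): 151 out of 365
Tax = $1,672,000 × 2% × 151/365 = $13,834.0822

$13,834.08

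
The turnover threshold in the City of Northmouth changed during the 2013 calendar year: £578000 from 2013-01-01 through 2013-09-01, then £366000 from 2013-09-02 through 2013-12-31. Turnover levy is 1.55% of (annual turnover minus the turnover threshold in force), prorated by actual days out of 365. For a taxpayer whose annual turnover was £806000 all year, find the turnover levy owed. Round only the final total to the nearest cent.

£4623.33

2013-01-01 to 2013-09-01: 244 days, exemption £578000 → (£806000 − £578000) × 1.55% × 244/365 = £2362.4548
2013-09-02 to 2013-12-31: 121 days, exemption £366000 → (£806000 − £366000) × 1.55% × 121/365 = £2260.8767
Total = £4623.3315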